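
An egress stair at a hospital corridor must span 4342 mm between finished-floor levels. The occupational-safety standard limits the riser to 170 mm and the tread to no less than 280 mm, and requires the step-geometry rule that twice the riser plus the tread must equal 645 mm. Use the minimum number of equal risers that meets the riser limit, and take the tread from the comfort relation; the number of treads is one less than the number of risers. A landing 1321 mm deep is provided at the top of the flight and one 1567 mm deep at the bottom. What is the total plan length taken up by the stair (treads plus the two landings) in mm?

10663 mm

At most 170 each: 4342/170 = 25.54, giving 26 risers.
Each riser is 4342/26 = 167 mm (≤ 170 mm).
From 2R + T = 645: T = 645 − 334 = 311 mm.
26 risers give 25 treads; going = 25 × 311 = 7775 mm.
Add landings: 7775 + 1321 + 1567 = 10663 mm.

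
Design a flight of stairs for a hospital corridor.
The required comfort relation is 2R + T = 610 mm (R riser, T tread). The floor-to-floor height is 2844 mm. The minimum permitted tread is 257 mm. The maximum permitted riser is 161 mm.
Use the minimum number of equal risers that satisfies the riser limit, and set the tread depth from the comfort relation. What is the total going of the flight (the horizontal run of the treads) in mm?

At most 161 each: 2844/161 = 17.66, giving 18 risers.
R = 2844 ÷ 18 = 158 mm.
T = 610 − 2·158 = 294 mm, which satisfies the 257 mm minimum.
Going = (18 − 1) × 294 = 4998 mm.

4998 mm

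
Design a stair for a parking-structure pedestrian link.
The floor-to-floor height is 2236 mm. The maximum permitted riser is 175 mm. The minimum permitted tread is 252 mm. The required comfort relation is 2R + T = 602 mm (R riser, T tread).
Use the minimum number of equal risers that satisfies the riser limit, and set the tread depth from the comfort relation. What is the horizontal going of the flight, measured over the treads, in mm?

3096 mm

At most 175 each: 2236/175 = 12.78, giving 13 risers.
Each riser is 2236/13 = 172 mm (≤ 175 mm).
Tread T = 602 − 2 × 172 = 258 mm (≥ 252 mm).
Going = (13 − 1) × 258 = 3096 mm.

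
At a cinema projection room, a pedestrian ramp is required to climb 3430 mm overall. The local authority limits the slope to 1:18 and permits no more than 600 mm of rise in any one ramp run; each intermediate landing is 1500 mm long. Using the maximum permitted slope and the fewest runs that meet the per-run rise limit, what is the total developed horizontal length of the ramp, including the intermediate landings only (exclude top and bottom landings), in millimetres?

69240 mm

⌈3430/600⌉ = 6 ramp runs. That means 5 intermediate landings.
Ramp run (horizontal) at 1:18: 3430 × 18 = 61740 mm.
Intermediate landings: 5 × 1500 = 7500 mm.
Developed length = 61740 + 7500 = 69240 mm.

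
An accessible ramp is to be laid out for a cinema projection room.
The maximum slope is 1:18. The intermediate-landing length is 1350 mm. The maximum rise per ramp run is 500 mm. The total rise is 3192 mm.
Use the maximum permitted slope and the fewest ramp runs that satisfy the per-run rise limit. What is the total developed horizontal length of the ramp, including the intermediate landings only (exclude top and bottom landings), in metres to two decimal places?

65.56 m

3192 / 500 = 6.384 → round up to 7 ramp runs. That means 6 intermediate landings.
Ramp run (horizontal) at 1:18: 3192 × 18 = 57456 mm.
Intermediate landings: 6 × 1350 = 8100 mm.
Developed length = 57456 + 8100 = 65556 mm.
= 65.56 m.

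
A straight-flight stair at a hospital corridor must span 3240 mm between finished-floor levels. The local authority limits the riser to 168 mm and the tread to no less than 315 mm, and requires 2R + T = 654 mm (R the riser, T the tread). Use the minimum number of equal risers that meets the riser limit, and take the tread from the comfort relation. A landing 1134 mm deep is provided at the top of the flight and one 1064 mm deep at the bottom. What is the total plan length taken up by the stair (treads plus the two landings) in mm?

3240 / 168 = 19.286 → round up to 20 risers.
R = 3240 ÷ 20 = 162 mm.
From 2R + T = 654: T = 654 − 324 = 330 mm.
Going = (20 − 1) × 330 = 6270 mm.
Enclosure = 6270 + 1134 + 1064 = 8468 mm.

8468 mm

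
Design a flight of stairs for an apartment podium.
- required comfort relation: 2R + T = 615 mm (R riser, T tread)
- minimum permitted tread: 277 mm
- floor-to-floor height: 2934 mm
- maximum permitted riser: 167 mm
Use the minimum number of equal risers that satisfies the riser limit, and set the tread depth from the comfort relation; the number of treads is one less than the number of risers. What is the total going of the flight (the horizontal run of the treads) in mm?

4913 mm

2934 / 167 = 17.569 → round up to 18 risers.
Riser R = 2934 / 18 = 163 mm, within the 167 mm limit.
T = 615 − 2·163 = 289 mm, which satisfies the 277 mm minimum.
Going = (18 − 1) × 289 = 4913 mm.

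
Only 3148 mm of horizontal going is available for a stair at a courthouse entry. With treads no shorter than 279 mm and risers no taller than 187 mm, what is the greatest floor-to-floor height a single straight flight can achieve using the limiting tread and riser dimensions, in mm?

Treads that fit: ⌊3148 / 279⌋ = 11.
Risers = treads + 1 = 12.
Maximum height = 12 × 187 = 2244 mm.

2244 mm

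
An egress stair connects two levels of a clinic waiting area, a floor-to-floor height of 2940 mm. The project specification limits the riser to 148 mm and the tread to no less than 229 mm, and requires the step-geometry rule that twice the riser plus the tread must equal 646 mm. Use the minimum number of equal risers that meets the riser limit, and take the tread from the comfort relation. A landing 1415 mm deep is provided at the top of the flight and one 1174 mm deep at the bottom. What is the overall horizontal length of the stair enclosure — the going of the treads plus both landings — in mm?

9277 mm

2940 / 148 = 19.865 → round up to 20 risers.
Each riser is 2940/20 = 147 mm (≤ 148 mm).
From 2R + T = 646: T = 646 − 294 = 352 mm.
20 risers give 19 treads; going = 19 × 352 = 6688 mm.
Enclosure = 6688 + 1415 + 1174 = 9277 mm.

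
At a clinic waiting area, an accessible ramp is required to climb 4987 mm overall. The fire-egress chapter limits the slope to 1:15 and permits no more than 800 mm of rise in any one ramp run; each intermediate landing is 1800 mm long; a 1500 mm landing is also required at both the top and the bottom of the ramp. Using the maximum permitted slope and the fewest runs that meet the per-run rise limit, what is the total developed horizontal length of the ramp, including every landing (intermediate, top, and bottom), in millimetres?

88605 mm

4987 / 800 = 6.234 → round up to 7 ramp runs. That means 6 intermediate landings.
Ramp run (horizontal) at 1:15: 4987 × 15 = 74805 mm.
Intermediate landings: 6 × 1800 = 10800 mm.
Top and bottom landings: 2 × 1500 = 3000 mm.
Total = 74805 + 10800 + 3000 = 88605 mm.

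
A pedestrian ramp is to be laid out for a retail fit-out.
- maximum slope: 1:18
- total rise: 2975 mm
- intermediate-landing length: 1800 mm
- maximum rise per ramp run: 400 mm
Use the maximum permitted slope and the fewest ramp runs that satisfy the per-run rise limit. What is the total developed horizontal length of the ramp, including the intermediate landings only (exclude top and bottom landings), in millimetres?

66150 mm

2975 / 400 = 7.438 → round up to 8 ramp runs. That means 7 intermediate landings.
Horizontal run for 2975 mm of rise at 1:18 is 2975 × 18 = 53550 mm.
Intermediate landings: 7 × 1800 = 12600 mm.
Total developed length = 53550 + 12600 = 66150 mm.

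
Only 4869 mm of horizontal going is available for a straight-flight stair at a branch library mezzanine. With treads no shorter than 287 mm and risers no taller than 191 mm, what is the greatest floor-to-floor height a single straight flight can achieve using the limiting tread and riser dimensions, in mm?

4869 / 287 = 16.97, so 16 treads fit.
Risers = treads + 1 = 17.
Maximum height = 17 × 191 = 3247 mm.

3247 mm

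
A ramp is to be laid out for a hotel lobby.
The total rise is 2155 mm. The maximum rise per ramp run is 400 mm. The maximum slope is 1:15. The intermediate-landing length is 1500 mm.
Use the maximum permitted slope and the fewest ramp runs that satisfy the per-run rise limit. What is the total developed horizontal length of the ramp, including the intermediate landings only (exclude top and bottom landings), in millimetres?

39825 mm

2155 / 400 = 5.39, so 6 ramp runs are needed. That means 5 intermediate landings.
Ramp run (horizontal) at 1:15: 2155 × 15 = 32325 mm.
5 intermediate landings contribute 5 × 1500 = 7500 mm.
Developed length = 32325 + 7500 = 39825 mm.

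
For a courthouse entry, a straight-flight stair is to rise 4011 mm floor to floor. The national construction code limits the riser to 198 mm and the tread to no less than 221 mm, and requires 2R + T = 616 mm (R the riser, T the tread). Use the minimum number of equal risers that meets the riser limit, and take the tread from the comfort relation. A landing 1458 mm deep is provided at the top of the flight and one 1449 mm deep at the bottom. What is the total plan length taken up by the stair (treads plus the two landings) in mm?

7587 mm

4011 / 198 = 20.258 → round up to 21 risers.
R = 4011 ÷ 21 = 191 mm.
From 2R + T = 616: T = 616 − 382 = 234 mm.
Going = (21 − 1) × 234 = 4680 mm.
Enclosure = 4680 + 1458 + 1449 = 7587 mm.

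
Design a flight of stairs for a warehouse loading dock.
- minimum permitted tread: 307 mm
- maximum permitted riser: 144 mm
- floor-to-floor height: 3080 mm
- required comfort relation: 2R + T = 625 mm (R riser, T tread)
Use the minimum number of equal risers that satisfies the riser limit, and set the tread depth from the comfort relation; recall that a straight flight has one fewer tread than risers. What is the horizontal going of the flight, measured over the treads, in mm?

7245 mm

⌈3080/144⌉ = 22 risers.
R = 3080 ÷ 22 = 140 mm.
T = 625 − 2·140 = 345 mm, which satisfies the 307 mm minimum.
Going = (22 − 1) × 345 = 7245 mm.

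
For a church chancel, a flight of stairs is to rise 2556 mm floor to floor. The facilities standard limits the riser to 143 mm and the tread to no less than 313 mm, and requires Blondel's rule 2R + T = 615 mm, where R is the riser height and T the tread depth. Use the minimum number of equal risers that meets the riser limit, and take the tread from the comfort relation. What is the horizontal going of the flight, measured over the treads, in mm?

2556 / 143 = 17.87, so 18 risers are needed.
Each riser is 2556/18 = 142 mm (≤ 143 mm).
Tread T = 615 − 2 × 142 = 331 mm (≥ 313 mm).
Treads = 18 − 1 = 17; going = 17 × 331 = 5627 mm.

5627 mm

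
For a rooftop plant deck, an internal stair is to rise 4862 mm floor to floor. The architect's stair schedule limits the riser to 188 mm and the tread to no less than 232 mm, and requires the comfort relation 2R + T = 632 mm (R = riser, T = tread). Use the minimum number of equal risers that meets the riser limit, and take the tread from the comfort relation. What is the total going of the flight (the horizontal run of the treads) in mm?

6450 mm

4862 / 188 = 25.862 → round up to 26 risers.
Riser R = 4862 / 26 = 187 mm, within the 188 mm limit.
From 2R + T = 632: T = 632 − 374 = 258 mm.
Going = (26 − 1) × 258 = 6450 mm.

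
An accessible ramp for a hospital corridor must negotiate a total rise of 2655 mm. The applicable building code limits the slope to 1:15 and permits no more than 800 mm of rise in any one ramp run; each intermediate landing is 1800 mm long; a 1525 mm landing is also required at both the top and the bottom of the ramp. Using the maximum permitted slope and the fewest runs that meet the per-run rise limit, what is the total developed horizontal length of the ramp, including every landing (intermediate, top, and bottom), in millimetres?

2655 / 800 = 3.32, so 4 ramp runs are needed. That means 3 intermediate landings.
Ramp run (horizontal) at 1:15: 2655 × 15 = 39825 mm.
3 intermediate landings contribute 3 × 1800 = 5400 mm.
Top and bottom landings: 2 × 1525 = 3050 mm.
Total = 39825 + 5400 + 3050 = 48275 mm.

48275 mm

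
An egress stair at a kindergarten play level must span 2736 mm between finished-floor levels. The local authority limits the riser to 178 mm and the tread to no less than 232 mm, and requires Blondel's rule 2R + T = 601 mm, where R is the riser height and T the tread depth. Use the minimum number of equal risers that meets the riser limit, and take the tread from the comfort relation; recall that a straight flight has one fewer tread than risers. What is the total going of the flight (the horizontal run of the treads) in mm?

2736 / 178 = 15.371 → round up to 16 risers.
R = 2736 ÷ 16 = 171 mm.
Tread T = 601 − 2 × 171 = 259 mm (≥ 232 mm).
16 risers give 15 treads; going = 15 × 259 = 3885 mm.

3885 mm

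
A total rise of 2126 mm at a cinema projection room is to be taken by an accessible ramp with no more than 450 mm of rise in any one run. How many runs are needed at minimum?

2126 / 450 = 4.724 → round up to 5 ramp runs.

5 runs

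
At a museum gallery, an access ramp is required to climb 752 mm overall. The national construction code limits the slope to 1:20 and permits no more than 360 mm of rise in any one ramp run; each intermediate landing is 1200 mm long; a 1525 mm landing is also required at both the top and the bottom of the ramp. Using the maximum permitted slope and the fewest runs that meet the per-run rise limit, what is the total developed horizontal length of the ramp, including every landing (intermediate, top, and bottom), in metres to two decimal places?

⌈752/360⌉ = 3 ramp runs. That means 2 intermediate landings.
Horizontal run for 752 mm of rise at 1:20 is 752 × 20 = 15040 mm.
Intermediate landings: 2 × 1200 = 2400 mm.
Top and bottom landings: 2 × 1525 = 3050 mm.
Total = 15040 + 2400 + 3050 = 20490 mm.
= 20.49 m.

20.49 m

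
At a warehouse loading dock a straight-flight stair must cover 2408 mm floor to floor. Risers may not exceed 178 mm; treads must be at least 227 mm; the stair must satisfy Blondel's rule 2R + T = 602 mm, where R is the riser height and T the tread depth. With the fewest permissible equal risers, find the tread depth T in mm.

2408 / 178 = 13.528 → round up to 14 risers.
Riser R = 2408 / 14 = 172 mm, within the 178 mm limit.
From 2R + T = 602: T = 602 − 344 = 258 mm.

258 mm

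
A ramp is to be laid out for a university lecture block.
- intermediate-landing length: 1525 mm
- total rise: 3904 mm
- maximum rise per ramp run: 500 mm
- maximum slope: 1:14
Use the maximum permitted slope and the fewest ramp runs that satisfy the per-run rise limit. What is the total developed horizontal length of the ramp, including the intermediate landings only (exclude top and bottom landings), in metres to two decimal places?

3904 / 500 = 7.81, so 8 ramp runs are needed. That means 7 intermediate landings.
Ramp run (horizontal) at 1:14: 3904 × 14 = 54656 mm.
Intermediate landings: 7 × 1525 = 10675 mm.
Total developed length = 54656 + 10675 = 65331 mm.
= 65.33 m.

65.33 m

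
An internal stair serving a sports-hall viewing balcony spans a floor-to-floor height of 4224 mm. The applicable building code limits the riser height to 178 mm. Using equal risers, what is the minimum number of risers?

24 risers

4224 / 178 = 23.730 → round up to 24 risers.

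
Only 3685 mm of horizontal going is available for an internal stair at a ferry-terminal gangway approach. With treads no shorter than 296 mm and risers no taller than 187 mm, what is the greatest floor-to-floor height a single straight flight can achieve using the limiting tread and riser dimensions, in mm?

2431 mm

Treads that fit: ⌊3685 / 296⌋ = 12.
Risers = treads + 1 = 13.
Maximum height = 13 × 187 = 2431 mm.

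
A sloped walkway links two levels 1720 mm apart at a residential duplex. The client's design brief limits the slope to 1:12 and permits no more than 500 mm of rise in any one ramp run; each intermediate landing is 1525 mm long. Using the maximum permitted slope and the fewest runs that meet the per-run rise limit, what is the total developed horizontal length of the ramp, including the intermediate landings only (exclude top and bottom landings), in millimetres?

25215 mm

⌈1720/500⌉ = 4 ramp runs. That means 3 intermediate landings.
Ramp run (horizontal) at 1:12: 1720 × 12 = 20640 mm.
Intermediate landings: 3 × 1525 = 4575 mm.
Developed length = 20640 + 4575 = 25215 mm.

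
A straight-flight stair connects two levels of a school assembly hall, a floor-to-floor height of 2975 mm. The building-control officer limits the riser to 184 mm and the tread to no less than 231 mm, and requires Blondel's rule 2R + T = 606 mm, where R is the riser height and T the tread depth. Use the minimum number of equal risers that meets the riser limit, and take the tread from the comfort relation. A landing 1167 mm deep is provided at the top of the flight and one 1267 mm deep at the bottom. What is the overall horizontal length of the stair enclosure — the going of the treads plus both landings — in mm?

2975 / 184 = 16.17, so 17 risers are needed.
Each riser is 2975/17 = 175 mm (≤ 184 mm).
From 2R + T = 606: T = 606 − 350 = 256 mm.
Treads = 17 − 1 = 16; going = 16 × 256 = 4096 mm.
Add landings: 4096 + 1167 + 1267 = 6530 mm.

6530 mm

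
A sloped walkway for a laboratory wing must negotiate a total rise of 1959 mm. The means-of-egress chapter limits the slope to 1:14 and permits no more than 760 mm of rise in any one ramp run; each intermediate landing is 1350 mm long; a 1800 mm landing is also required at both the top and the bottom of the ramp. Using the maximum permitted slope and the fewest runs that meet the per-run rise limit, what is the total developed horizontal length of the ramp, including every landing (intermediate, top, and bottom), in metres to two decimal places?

33.73 m

At most 760 each: 1959/760 = 2.58, giving 3 ramp runs. That means 2 intermediate landings.
Horizontal run for 1959 mm of rise at 1:14 is 1959 × 14 = 27426 mm.
2 intermediate landings contribute 2 × 1350 = 2700 mm.
Top and bottom landings: 2 × 1800 = 3600 mm.
Total = 27426 + 2700 + 3600 = 33726 mm.
= 33.73 m.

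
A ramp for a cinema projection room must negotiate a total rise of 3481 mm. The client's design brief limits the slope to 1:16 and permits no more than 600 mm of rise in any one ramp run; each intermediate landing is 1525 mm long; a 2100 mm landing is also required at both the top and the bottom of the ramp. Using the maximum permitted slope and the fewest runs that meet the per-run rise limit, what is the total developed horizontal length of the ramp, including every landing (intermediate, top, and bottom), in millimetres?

67521 mm

⌈3481/600⌉ = 6 ramp runs. That means 5 intermediate landings.
Horizontal run for 3481 mm of rise at 1:16 is 3481 × 16 = 55696 mm.
5 intermediate landings contribute 5 × 1525 = 7625 mm.
Top and bottom landings: 2 × 2100 = 4200 mm.
Total = 55696 + 7625 + 4200 = 67521 mm.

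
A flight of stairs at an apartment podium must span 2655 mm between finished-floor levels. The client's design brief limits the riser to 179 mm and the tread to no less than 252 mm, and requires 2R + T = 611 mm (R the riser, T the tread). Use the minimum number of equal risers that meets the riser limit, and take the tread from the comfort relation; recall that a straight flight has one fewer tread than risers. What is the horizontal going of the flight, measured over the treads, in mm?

⌈2655/179⌉ = 15 risers.
R = 2655 ÷ 15 = 177 mm.
T = 611 − 2·177 = 257 mm, which satisfies the 252 mm minimum.
Treads = 15 − 1 = 14; going = 14 × 257 = 3598 mm.

3598 mm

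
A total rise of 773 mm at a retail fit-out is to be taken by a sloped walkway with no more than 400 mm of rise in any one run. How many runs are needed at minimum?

2 runs

⌈773/400⌉ = 2 ramp runs.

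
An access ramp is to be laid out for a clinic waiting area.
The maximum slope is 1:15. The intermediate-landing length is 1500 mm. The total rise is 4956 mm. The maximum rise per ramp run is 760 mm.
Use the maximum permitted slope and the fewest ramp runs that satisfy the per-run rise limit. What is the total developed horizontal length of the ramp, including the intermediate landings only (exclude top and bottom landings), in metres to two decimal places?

83.34 m

4956 / 760 = 6.521 → round up to 7 ramp runs. That means 6 intermediate landings.
Ramp run (horizontal) at 1:15: 4956 × 15 = 74340 mm.
Intermediate landings: 6 × 1500 = 9000 mm.
Developed length = 74340 + 9000 = 83340 mm.
= 83.34 m.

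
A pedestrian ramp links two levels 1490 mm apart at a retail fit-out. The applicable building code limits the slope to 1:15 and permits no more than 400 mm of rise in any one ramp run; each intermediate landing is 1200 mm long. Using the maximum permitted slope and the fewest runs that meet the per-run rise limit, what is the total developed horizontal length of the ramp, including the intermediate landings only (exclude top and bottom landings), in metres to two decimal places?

1490 / 400 = 3.725 → round up to 4 ramp runs. That means 3 intermediate landings.
Horizontal run for 1490 mm of rise at 1:15 is 1490 × 15 = 22350 mm.
3 intermediate landings contribute 3 × 1200 = 3600 mm.
Developed length = 22350 + 3600 = 25950 mm.
= 25.95 m.

25.95 m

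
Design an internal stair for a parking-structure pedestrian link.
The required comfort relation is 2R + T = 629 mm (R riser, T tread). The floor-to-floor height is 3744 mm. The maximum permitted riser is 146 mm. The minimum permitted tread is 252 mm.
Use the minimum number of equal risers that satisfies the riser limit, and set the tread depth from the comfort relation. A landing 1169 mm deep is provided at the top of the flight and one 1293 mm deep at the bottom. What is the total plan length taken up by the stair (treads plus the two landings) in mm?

3744 / 146 = 25.644 → round up to 26 risers.
R = 3744 ÷ 26 = 144 mm.
Tread T = 629 − 2 × 144 = 341 mm (≥ 252 mm).
26 risers give 25 treads; going = 25 × 341 = 8525 mm.
Enclosure = 8525 + 1169 + 1293 = 10987 mm.

10987 mm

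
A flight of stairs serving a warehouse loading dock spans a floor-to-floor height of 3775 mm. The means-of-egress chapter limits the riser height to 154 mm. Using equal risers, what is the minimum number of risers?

25 risers

⌈3775/154⌉ = 25 risers.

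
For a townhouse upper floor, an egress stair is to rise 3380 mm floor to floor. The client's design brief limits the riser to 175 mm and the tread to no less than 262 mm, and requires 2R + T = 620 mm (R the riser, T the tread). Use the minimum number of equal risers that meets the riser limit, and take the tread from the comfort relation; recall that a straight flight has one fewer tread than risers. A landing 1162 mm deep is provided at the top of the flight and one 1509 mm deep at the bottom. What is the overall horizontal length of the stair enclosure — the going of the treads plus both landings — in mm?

3380 / 175 = 19.31, so 20 risers are needed.
Each riser is 3380/20 = 169 mm (≤ 175 mm).
Tread T = 620 − 2 × 169 = 282 mm (≥ 262 mm).
20 risers give 19 treads; going = 19 × 282 = 5358 mm.
Enclosure = 5358 + 1162 + 1509 = 8029 mm.

8029 mm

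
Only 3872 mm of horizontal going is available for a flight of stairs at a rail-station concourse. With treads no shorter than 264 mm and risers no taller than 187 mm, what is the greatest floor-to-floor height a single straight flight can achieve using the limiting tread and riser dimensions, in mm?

2805 mm

Treads that fit: ⌊3872 / 264⌋ = 14.
Risers = treads + 1 = 15.
Maximum height = 15 × 187 = 2805 mm.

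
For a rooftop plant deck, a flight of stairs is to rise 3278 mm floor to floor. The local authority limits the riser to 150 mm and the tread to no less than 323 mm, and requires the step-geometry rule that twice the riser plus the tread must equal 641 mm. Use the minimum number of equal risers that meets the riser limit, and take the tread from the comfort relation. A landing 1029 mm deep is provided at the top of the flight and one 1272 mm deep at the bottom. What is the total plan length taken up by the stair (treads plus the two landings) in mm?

9504 mm

3278 / 150 = 21.85, so 22 risers are needed.
Riser R = 3278 / 22 = 149 mm, within the 150 mm limit.
Tread T = 641 − 2 × 149 = 343 mm (≥ 323 mm).
Treads = 22 − 1 = 21; going = 21 × 343 = 7203 mm.
Enclosure = 7203 + 1029 + 1272 = 9504 mm.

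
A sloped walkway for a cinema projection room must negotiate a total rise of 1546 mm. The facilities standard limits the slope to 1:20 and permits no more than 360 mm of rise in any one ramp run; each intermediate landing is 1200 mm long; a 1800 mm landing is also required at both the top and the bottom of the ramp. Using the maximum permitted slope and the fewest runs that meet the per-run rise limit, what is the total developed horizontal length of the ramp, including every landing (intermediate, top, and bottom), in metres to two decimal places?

39.32 m

1546 / 360 = 4.294 → round up to 5 ramp runs. That means 4 intermediate landings.
Horizontal run for 1546 mm of rise at 1:20 is 1546 × 20 = 30920 mm.
Intermediate landings: 4 × 1200 = 4800 mm.
Top and bottom landings: 2 × 1800 = 3600 mm.
Total = 30920 + 4800 + 3600 = 39320 mm.
= 39.32 m.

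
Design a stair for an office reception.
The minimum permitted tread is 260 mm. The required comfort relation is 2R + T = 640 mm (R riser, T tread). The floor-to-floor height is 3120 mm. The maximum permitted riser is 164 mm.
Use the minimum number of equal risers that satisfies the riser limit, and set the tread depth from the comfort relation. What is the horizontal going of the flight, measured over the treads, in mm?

6232 mm

3120 / 164 = 19.02, so 20 risers are needed.
Each riser is 3120/20 = 156 mm (≤ 164 mm).
T = 640 − 2·156 = 328 mm, which satisfies the 260 mm minimum.
Treads = 20 − 1 = 19; going = 19 × 328 = 6232 mm.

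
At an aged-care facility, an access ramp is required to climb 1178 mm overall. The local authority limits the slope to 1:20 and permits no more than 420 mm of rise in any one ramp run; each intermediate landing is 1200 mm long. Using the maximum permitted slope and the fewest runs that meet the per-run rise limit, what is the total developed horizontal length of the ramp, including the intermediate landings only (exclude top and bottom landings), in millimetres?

25960 mm

1178 / 420 = 2.80, so 3 ramp runs are needed. That means 2 intermediate landings.
Ramp run (horizontal) at 1:20: 1178 × 20 = 23560 mm.
2 intermediate landings contribute 2 × 1200 = 2400 mm.
Developed length = 23560 + 2400 = 25960 mm.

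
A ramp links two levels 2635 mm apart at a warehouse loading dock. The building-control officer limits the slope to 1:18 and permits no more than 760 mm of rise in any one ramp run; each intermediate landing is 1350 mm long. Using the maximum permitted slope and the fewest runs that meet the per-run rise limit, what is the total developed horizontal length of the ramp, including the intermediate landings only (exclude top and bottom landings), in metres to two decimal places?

51.48 m

At most 760 each: 2635/760 = 3.47, giving 4 ramp runs. That means 3 intermediate landings.
Horizontal run for 2635 mm of rise at 1:18 is 2635 × 18 = 47430 mm.
3 intermediate landings contribute 3 × 1350 = 4050 mm.
Developed length = 47430 + 4050 = 51480 mm.
= 51.48 m.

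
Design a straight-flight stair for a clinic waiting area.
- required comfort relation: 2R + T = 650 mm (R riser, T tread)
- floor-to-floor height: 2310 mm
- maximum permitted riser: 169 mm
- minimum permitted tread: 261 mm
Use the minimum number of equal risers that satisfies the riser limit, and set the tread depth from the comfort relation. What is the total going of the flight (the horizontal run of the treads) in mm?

At most 169 each: 2310/169 = 13.67, giving 14 risers.
Riser R = 2310 / 14 = 165 mm, within the 169 mm limit.
T = 650 − 2·165 = 320 mm, which satisfies the 261 mm minimum.
14 risers give 13 treads; going = 13 × 320 = 4160 mm.

4160 mm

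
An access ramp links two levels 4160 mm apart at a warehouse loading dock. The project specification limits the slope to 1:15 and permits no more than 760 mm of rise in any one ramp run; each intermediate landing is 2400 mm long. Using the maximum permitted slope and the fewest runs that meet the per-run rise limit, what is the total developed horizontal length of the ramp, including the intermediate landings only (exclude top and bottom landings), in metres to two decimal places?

74.40 m

4160 / 760 = 5.47, so 6 ramp runs are needed. That means 5 intermediate landings.
Horizontal run for 4160 mm of rise at 1:15 is 4160 × 15 = 62400 mm.
5 intermediate landings contribute 5 × 2400 = 12000 mm.
Developed length = 62400 + 12000 = 74400 mm.
= 74.40 m.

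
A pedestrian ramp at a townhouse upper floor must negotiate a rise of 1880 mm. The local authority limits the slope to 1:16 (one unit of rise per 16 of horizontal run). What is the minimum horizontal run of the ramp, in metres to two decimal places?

30.08 m

At 1:16 the run is 16 × 1880 = 30080 mm.
30080 mm = 30.08 m.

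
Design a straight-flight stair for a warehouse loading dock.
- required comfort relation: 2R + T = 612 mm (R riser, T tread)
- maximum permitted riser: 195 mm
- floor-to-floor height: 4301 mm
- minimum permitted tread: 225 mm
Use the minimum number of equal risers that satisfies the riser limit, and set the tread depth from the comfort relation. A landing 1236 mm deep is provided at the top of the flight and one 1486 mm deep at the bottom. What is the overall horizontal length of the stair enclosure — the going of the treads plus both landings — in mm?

4301 / 195 = 22.06, so 23 risers are needed.
Riser R = 4301 / 23 = 187 mm, within the 195 mm limit.
Tread T = 612 − 2 × 187 = 238 mm (≥ 225 mm).
Treads = 23 − 1 = 22; going = 22 × 238 = 5236 mm.
Enclosure = 5236 + 1236 + 1486 = 7958 mm.

7958 mm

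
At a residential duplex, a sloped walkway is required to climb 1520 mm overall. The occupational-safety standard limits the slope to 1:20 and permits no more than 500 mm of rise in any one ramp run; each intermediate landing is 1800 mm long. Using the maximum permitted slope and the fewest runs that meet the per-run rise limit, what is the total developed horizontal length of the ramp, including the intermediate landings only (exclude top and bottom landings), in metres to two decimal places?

⌈1520/500⌉ = 4 ramp runs. That means 3 intermediate landings.
Ramp run (horizontal) at 1:20: 1520 × 20 = 30400 mm.
Intermediate landings: 3 × 1800 = 5400 mm.
Total developed length = 30400 + 5400 = 35800 mm.
= 35.80 m.

35.80 m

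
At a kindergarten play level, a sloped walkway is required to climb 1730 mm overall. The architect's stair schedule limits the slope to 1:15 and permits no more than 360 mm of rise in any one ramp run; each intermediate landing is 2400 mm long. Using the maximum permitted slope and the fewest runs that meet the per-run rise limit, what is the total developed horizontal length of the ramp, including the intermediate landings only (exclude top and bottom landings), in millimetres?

35550 mm

1730 / 360 = 4.81, so 5 ramp runs are needed. That means 4 intermediate landings.
Ramp run (horizontal) at 1:15: 1730 × 15 = 25950 mm.
Intermediate landings: 4 × 2400 = 9600 mm.
Total developed length = 25950 + 9600 = 35550 mm.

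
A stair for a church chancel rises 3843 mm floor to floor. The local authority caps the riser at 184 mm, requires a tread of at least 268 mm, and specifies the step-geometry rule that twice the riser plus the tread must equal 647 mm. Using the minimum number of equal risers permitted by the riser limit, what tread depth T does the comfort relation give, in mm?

⌈3843/184⌉ = 21 risers.
R = 3843 ÷ 21 = 183 mm.
From 2R + T = 647: T = 647 − 366 = 281 mm.

281 mm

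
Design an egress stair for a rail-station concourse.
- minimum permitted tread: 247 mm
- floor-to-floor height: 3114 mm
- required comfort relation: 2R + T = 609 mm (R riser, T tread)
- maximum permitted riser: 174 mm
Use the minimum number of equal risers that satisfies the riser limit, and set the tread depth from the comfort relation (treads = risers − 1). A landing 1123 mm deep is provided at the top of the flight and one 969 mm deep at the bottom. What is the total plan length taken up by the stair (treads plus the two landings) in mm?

⌈3114/174⌉ = 18 risers.
Each riser is 3114/18 = 173 mm (≤ 174 mm).
From 2R + T = 609: T = 609 − 346 = 263 mm.
Treads = 18 − 1 = 17; going = 17 × 263 = 4471 mm.
Enclosure = 4471 + 1123 + 969 = 6563 mm.

6563 mm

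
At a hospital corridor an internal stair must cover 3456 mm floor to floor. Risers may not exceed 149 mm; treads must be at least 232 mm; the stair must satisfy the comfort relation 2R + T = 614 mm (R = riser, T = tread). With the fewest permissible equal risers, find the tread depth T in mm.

At most 149 each: 3456/149 = 23.19, giving 24 risers.
Riser R = 3456 / 24 = 144 mm, within the 149 mm limit.
Tread T = 614 − 2 × 144 = 326 mm (≥ 232 mm).

326 mm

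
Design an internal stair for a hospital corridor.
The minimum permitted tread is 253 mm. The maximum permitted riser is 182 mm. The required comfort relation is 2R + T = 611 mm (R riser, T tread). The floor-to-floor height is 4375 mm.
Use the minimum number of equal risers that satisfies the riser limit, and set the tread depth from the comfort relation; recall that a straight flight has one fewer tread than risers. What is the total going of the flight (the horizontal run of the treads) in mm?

6264 mm

4375 / 182 = 24.038 → round up to 25 risers.
Riser R = 4375 / 25 = 175 mm, within the 182 mm limit.
Tread T = 611 − 2 × 175 = 261 mm (≥ 253 mm).
Treads = 25 − 1 = 24; going = 24 × 261 = 6264 mm.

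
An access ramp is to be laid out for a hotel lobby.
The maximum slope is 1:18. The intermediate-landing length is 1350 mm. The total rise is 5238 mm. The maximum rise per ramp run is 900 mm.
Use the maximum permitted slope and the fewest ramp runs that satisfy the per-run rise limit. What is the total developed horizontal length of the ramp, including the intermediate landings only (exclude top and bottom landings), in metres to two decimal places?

101.03 m

At most 900 each: 5238/900 = 5.82, giving 6 ramp runs. That means 5 intermediate landings.
Horizontal run for 5238 mm of rise at 1:18 is 5238 × 18 = 94284 mm.
5 intermediate landings contribute 5 × 1350 = 6750 mm.
Total developed length = 94284 + 6750 = 101034 mm.
= 101.03 m.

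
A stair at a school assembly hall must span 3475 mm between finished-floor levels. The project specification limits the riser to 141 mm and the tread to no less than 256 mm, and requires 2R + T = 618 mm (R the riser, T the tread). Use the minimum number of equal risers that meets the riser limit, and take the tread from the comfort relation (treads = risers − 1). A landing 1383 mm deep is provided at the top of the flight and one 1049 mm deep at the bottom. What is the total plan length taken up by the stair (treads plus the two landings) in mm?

10592 mm

⌈3475/141⌉ = 25 risers.
R = 3475 ÷ 25 = 139 mm.
T = 618 − 2·139 = 340 mm, which satisfies the 256 mm minimum.
25 risers give 24 treads; going = 24 × 340 = 8160 mm.
Add landings: 8160 + 1383 + 1049 = 10592 mm.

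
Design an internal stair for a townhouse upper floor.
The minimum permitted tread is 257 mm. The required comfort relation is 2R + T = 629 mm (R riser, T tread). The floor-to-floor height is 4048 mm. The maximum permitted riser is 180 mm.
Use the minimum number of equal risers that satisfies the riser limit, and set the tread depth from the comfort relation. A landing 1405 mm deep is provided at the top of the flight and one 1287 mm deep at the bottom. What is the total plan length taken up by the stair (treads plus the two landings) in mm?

4048 / 180 = 22.49, so 23 risers are needed.
Riser R = 4048 / 23 = 176 mm, within the 180 mm limit.
T = 629 − 2·176 = 277 mm, which satisfies the 257 mm minimum.
Going = (23 − 1) × 277 = 6094 mm.
Add landings: 6094 + 1405 + 1287 = 8786 mm.

8786 mm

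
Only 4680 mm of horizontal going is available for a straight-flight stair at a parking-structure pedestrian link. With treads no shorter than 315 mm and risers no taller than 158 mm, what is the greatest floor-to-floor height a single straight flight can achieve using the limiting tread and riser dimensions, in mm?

Treads that fit: ⌊4680 / 315⌋ = 14.
Risers = treads + 1 = 15.
Maximum height = 15 × 158 = 2370 mm.

2370 mm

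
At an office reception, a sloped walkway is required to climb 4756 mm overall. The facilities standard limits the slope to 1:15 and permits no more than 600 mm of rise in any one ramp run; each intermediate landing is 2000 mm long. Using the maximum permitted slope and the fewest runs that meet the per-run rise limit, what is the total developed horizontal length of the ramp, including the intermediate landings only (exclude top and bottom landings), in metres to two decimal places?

4756 / 600 = 7.93, so 8 ramp runs are needed. That means 7 intermediate landings.
Horizontal run for 4756 mm of rise at 1:15 is 4756 × 15 = 71340 mm.
7 intermediate landings contribute 7 × 2000 = 14000 mm.
Developed length = 71340 + 14000 = 85340 mm.
= 85.34 m.

85.34 m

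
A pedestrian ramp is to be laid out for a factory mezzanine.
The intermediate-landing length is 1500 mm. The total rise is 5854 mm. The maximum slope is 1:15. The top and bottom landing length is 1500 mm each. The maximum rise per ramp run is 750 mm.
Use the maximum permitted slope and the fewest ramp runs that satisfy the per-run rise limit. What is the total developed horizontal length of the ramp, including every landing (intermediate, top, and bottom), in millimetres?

⌈5854/750⌉ = 8 ramp runs. That means 7 intermediate landings.
Horizontal run for 5854 mm of rise at 1:15 is 5854 × 15 = 87810 mm.
7 intermediate landings contribute 7 × 1500 = 10500 mm.
Top and bottom landings: 2 × 1500 = 3000 mm.
Total = 87810 + 10500 + 3000 = 101310 mm.

101310 mm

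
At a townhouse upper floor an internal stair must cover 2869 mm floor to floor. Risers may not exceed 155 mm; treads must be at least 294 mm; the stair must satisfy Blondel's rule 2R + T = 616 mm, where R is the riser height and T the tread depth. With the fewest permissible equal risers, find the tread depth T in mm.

2869 / 155 = 18.510 → round up to 19 risers.
Each riser is 2869/19 = 151 mm (≤ 155 mm).
T = 616 − 2·151 = 314 mm, which satisfies the 294 mm minimum.

314 mm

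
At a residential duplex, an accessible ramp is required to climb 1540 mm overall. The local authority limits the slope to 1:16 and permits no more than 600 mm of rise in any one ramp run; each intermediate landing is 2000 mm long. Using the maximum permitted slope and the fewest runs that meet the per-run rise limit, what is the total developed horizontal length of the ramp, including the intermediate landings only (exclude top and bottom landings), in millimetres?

At most 600 each: 1540/600 = 2.57, giving 3 ramp runs. That means 2 intermediate landings.
Ramp run (horizontal) at 1:16: 1540 × 16 = 24640 mm.
Intermediate landings: 2 × 2000 = 4000 mm.
Developed length = 24640 + 4000 = 28640 mm.

28640 mm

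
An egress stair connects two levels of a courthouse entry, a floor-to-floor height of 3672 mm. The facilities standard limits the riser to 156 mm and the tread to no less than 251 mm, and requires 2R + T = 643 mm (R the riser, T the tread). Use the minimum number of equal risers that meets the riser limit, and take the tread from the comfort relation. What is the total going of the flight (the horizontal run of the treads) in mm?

3672 / 156 = 23.538 → round up to 24 risers.
Riser R = 3672 / 24 = 153 mm, within the 156 mm limit.
Tread T = 643 − 2 × 153 = 337 mm (≥ 251 mm).
Going = (24 − 1) × 337 = 7751 mm.

7751 mm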